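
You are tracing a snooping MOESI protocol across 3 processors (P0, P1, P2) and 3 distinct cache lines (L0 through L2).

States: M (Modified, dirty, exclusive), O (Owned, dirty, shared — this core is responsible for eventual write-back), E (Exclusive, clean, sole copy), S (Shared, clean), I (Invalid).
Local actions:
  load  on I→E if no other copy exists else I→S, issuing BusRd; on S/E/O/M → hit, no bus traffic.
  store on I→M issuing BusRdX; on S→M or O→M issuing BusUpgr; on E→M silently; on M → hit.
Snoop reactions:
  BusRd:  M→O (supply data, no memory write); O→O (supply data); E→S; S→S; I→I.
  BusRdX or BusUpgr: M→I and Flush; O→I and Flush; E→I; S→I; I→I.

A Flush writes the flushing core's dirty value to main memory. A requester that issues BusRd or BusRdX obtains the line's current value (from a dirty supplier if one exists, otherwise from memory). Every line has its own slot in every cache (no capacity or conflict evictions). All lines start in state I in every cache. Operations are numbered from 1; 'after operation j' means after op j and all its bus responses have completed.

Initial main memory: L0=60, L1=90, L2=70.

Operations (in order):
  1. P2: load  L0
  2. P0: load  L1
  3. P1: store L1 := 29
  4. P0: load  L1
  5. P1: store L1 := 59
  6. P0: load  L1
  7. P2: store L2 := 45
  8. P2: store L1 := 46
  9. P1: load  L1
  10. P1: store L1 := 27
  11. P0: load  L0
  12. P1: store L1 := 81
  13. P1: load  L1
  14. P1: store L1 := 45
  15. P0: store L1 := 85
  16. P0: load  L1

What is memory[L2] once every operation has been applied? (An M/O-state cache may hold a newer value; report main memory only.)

memory[L2] = 70

1. P2: load  L0  bus=[BusRd]  L0: P0=I P1=I P2=E  mem[L0]=60
2. P0: load  L1  bus=[BusRd]  L1: P0=E P1=I P2=I  mem[L1]=90
3. P1: store L1 := 29  bus=[BusRdX]  L1: P0=I P1=M P2=I  mem[L1]=90
4. P0: load  L1  bus=[BusRd]  L1: P0=S P1=O P2=I  mem[L1]=90
5. P1: store L1 := 59  bus=[BusUpgr]  L1: P0=I P1=M P2=I  mem[L1]=90
6. P0: load  L1  bus=[BusRd]  L1: P0=S P1=O P2=I  mem[L1]=90
7. P2: store L2 := 45  bus=[BusRdX]  L2: P0=I P1=I P2=M  mem[L2]=70
8. P2: store L1 := 46  bus=[BusRdX,Flush]  L1: P0=I P1=I P2=M  mem[L1]=59
9. P1: load  L1  bus=[BusRd]  L1: P0=I P1=S P2=O  mem[L1]=59
10. P1: store L1 := 27  bus=[BusUpgr,Flush]  L1: P0=I P1=M P2=I  mem[L1]=46
11. P0: load  L0  bus=[BusRd]  L0: P0=S P1=I P2=S  mem[L0]=60
12. P1: store L1 := 81  bus=[-]  L1: P0=I P1=M P2=I  mem[L1]=46
13. P1: load  L1  bus=[-]  L1: P0=I P1=M P2=I  mem[L1]=46
14. P1: store L1 := 45  bus=[-]  L1: P0=I P1=M P2=I  mem[L1]=46
15. P0: store L1 := 85  bus=[BusRdX,Flush]  L1: P0=M P1=I P2=I  mem[L1]=45
16. P0: load  L1  bus=[-]  L1: P0=M P1=I P2=I  mem[L1]=45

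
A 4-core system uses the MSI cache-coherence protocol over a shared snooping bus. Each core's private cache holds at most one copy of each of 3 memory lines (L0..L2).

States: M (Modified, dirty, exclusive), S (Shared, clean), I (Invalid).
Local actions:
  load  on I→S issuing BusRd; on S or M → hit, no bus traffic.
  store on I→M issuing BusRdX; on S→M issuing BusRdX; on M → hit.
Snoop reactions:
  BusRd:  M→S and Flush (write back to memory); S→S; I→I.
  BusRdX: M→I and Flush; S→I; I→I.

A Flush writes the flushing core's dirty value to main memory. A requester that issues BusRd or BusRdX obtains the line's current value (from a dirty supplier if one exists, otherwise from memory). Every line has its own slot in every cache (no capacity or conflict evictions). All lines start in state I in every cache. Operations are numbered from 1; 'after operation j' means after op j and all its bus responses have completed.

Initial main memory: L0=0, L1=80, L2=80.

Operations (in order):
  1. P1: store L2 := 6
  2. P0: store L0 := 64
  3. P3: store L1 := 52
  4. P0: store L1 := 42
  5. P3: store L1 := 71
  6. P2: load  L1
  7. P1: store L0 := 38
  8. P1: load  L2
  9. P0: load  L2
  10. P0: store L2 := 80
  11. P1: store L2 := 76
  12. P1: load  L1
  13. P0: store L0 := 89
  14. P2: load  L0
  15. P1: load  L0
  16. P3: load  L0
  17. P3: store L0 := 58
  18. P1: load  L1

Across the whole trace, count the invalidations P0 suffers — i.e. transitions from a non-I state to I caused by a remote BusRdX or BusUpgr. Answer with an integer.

invalidations = 4

step 1: P1: store L2 := 6  ⟶  IMII  (L2)  txn=BusRdX  M[L2]=80
step 2: P0: store L0 := 64  ⟶  MIII  (L0)  txn=BusRdX  M[L0]=0
step 3: P3: store L1 := 52  ⟶  IIIM  (L1)  txn=BusRdX  M[L1]=80
step 4: P0: store L1 := 42  ⟶  MIII  (L1)  txn=BusRdX+Flush  M[L1]=52
step 5: P3: store L1 := 71  ⟶  IIIM  (L1)  txn=BusRdX+Flush  M[L1]=42
step 6: P2: load  L1  ⟶  IISS  (L1)  txn=BusRd+Flush  M[L1]=71
step 7: P1: store L0 := 38  ⟶  IMII  (L0)  txn=BusRdX+Flush  M[L0]=64
step 8: P1: load  L2  ⟶  IMII  (L2)  txn=∅  M[L2]=80
step 9: P0: load  L2  ⟶  SSII  (L2)  txn=BusRd+Flush  M[L2]=6
step 10: P0: store L2 := 80  ⟶  MIII  (L2)  txn=BusRdX  M[L2]=6
step 11: P1: store L2 := 76  ⟶  IMII  (L2)  txn=BusRdX+Flush  M[L2]=80
step 12: P1: load  L1  ⟶  ISSS  (L1)  txn=BusRd  M[L1]=71
step 13: P0: store L0 := 89  ⟶  MIII  (L0)  txn=BusRdX+Flush  M[L0]=38
step 14: P2: load  L0  ⟶  SISI  (L0)  txn=BusRd+Flush  M[L0]=89
step 15: P1: load  L0  ⟶  SSSI  (L0)  txn=BusRd  M[L0]=89
step 16: P3: load  L0  ⟶  SSSS  (L0)  txn=BusRd  M[L0]=89
step 17: P3: store L0 := 58  ⟶  IIIM  (L0)  txn=BusRdX  M[L0]=89
step 18: P1: load  L1  ⟶  ISSS  (L1)  txn=∅  M[L1]=71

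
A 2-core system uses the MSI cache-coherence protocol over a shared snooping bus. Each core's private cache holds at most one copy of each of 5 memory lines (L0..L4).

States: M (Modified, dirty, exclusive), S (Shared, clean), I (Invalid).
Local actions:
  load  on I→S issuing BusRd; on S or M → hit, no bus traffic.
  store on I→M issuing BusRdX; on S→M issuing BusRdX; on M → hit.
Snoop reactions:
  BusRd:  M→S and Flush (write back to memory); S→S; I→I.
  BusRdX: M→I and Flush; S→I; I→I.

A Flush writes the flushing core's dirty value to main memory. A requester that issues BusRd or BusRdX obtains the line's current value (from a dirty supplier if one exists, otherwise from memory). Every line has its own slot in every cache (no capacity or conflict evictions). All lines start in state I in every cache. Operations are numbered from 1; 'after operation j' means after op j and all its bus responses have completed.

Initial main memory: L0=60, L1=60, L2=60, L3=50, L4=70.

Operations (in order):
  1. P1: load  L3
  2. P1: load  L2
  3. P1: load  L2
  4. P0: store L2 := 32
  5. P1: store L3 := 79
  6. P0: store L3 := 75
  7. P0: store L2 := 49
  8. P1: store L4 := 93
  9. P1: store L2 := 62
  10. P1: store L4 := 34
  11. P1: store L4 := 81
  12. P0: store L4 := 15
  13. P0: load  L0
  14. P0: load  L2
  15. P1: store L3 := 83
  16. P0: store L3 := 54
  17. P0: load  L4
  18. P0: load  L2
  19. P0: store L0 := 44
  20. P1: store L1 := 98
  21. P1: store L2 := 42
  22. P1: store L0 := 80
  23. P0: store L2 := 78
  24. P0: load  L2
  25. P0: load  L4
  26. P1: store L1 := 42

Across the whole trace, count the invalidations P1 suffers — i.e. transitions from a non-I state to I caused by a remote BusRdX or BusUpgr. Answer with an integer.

step 1: P1: load  L3  ⟶  IS  (L3)  txn=BusRd  M[L3]=50
step 2: P1: load  L2  ⟶  IS  (L2)  txn=BusRd  M[L2]=60
step 3: P1: load  L2  ⟶  IS  (L2)  txn=∅  M[L2]=60
step 4: P0: store L2 := 32  ⟶  MI  (L2)  txn=BusRdX  M[L2]=60
step 5: P1: store L3 := 79  ⟶  IM  (L3)  txn=BusRdX  M[L3]=50
step 6: P0: store L3 := 75  ⟶  MI  (L3)  txn=BusRdX+Flush  M[L3]=79
step 7: P0: store L2 := 49  ⟶  MI  (L2)  txn=∅  M[L2]=60
step 8: P1: store L4 := 93  ⟶  IM  (L4)  txn=BusRdX  M[L4]=70
step 9: P1: store L2 := 62  ⟶  IM  (L2)  txn=BusRdX+Flush  M[L2]=49
step 10: P1: store L4 := 34  ⟶  IM  (L4)  txn=∅  M[L4]=70
step 11: P1: store L4 := 81  ⟶  IM  (L4)  txn=∅  M[L4]=70
step 12: P0: store L4 := 15  ⟶  MI  (L4)  txn=BusRdX+Flush  M[L4]=81
step 13: P0: load  L0  ⟶  SI  (L0)  txn=BusRd  M[L0]=60
step 14: P0: load  L2  ⟶  SS  (L2)  txn=BusRd+Flush  M[L2]=62
step 15: P1: store L3 := 83  ⟶  IM  (L3)  txn=BusRdX+Flush  M[L3]=75
step 16: P0: store L3 := 54  ⟶  MI  (L3)  txn=BusRdX+Flush  M[L3]=83
step 17: P0: load  L4  ⟶  MI  (L4)  txn=∅  M[L4]=81
step 18: P0: load  L2  ⟶  SS  (L2)  txn=∅  M[L2]=62
step 19: P0: store L0 := 44  ⟶  MI  (L0)  txn=BusRdX  M[L0]=60
step 20: P1: store L1 := 98  ⟶  IM  (L1)  txn=BusRdX  M[L1]=60
step 21: P1: store L2 := 42  ⟶  IM  (L2)  txn=BusRdX  M[L2]=62
step 22: P1: store L0 := 80  ⟶  IM  (L0)  txn=BusRdX+Flush  M[L0]=44
step 23: P0: store L2 := 78  ⟶  MI  (L2)  txn=BusRdX+Flush  M[L2]=42
step 24: P0: load  L2  ⟶  MI  (L2)  txn=∅  M[L2]=42
step 25: P0: load  L4  ⟶  MI  (L4)  txn=∅  M[L4]=81
step 26: P1: store L1 := 42  ⟶  IM  (L1)  txn=∅  M[L1]=60

invalidations = 5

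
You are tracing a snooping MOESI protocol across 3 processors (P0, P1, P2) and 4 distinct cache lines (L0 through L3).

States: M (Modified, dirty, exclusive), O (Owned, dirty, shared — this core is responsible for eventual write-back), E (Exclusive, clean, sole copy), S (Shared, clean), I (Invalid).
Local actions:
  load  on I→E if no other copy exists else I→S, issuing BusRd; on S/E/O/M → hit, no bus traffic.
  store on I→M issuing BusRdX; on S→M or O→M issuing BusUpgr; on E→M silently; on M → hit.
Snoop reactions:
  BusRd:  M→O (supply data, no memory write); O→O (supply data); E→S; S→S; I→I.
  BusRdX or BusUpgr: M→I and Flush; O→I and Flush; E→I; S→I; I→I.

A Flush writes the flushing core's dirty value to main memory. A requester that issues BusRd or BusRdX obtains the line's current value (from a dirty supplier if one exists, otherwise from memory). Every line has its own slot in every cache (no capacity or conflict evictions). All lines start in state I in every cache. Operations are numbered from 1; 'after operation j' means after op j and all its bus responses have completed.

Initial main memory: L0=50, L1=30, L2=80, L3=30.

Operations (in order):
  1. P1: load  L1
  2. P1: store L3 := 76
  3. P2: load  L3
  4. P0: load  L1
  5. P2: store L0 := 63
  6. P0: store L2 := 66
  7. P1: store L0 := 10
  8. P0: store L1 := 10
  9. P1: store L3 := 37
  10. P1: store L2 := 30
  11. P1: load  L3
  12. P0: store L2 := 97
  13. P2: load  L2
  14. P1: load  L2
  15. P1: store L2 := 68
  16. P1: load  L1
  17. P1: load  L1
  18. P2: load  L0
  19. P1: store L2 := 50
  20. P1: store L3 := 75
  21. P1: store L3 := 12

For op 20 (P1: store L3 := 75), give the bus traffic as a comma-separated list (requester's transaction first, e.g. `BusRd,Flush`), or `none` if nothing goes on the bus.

bus = none

step 1: P1: load  L1  ⟶  IEI  (L1)  txn=BusRd  M[L1]=30
step 2: P1: store L3 := 76  ⟶  IMI  (L3)  txn=BusRdX  M[L3]=30
step 3: P2: load  L3  ⟶  IOS  (L3)  txn=BusRd  M[L3]=30
step 4: P0: load  L1  ⟶  SSI  (L1)  txn=BusRd  M[L1]=30
step 5: P2: store L0 := 63  ⟶  IIM  (L0)  txn=BusRdX  M[L0]=50
step 6: P0: store L2 := 66  ⟶  MII  (L2)  txn=BusRdX  M[L2]=80
step 7: P1: store L0 := 10  ⟶  IMI  (L0)  txn=BusRdX+Flush  M[L0]=63
step 8: P0: store L1 := 10  ⟶  MII  (L1)  txn=BusUpgr  M[L1]=30
step 9: P1: store L3 := 37  ⟶  IMI  (L3)  txn=BusUpgr  M[L3]=30
step 10: P1: store L2 := 30  ⟶  IMI  (L2)  txn=BusRdX+Flush  M[L2]=66
step 11: P1: load  L3  ⟶  IMI  (L3)  txn=∅  M[L3]=30
step 12: P0: store L2 := 97  ⟶  MII  (L2)  txn=BusRdX+Flush  M[L2]=30
step 13: P2: load  L2  ⟶  OIS  (L2)  txn=BusRd  M[L2]=30
step 14: P1: load  L2  ⟶  OSS  (L2)  txn=BusRd  M[L2]=30
step 15: P1: store L2 := 68  ⟶  IMI  (L2)  txn=BusUpgr+Flush  M[L2]=97
step 16: P1: load  L1  ⟶  OSI  (L1)  txn=BusRd  M[L1]=30
step 17: P1: load  L1  ⟶  OSI  (L1)  txn=∅  M[L1]=30
step 18: P2: load  L0  ⟶  IOS  (L0)  txn=BusRd  M[L0]=63
step 19: P1: store L2 := 50  ⟶  IMI  (L2)  txn=∅  M[L2]=97
step 20: P1: store L3 := 75  ⟶  IMI  (L3)  txn=∅  M[L3]=30
step 21: P1: store L3 := 12  ⟶  IMI  (L3)  txn=∅  M[L3]=30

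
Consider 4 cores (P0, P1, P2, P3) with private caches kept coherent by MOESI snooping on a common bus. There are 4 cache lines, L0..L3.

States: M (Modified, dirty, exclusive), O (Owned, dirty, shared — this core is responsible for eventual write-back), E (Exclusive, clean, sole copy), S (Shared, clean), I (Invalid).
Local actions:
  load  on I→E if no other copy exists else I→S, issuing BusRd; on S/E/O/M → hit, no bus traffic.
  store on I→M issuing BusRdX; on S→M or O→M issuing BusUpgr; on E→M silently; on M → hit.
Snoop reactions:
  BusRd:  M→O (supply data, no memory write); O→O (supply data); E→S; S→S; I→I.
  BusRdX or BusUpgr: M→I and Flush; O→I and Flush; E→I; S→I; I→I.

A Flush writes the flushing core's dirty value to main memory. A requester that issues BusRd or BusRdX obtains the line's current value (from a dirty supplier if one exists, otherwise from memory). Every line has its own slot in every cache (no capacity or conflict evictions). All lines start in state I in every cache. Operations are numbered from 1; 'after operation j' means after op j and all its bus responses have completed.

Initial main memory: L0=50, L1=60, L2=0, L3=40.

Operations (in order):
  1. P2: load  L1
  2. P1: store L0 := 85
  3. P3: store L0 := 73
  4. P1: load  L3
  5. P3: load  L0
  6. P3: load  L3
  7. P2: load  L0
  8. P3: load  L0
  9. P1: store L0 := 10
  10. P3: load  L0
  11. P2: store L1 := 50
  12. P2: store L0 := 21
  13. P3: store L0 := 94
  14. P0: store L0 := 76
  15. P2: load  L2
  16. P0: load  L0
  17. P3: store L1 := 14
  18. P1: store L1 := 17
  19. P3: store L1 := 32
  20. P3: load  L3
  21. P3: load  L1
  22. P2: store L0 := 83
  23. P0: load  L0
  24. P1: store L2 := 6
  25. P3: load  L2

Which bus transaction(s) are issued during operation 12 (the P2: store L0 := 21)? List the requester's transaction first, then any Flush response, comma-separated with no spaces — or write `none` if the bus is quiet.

step 1: P2: load  L1  ⟶  IIEI  (L1)  txn=BusRd  M[L1]=60
step 2: P1: store L0 := 85  ⟶  IMII  (L0)  txn=BusRdX  M[L0]=50
step 3: P3: store L0 := 73  ⟶  IIIM  (L0)  txn=BusRdX+Flush  M[L0]=85
step 4: P1: load  L3  ⟶  IEII  (L3)  txn=BusRd  M[L3]=40
step 5: P3: load  L0  ⟶  IIIM  (L0)  txn=∅  M[L0]=85
step 6: P3: load  L3  ⟶  ISIS  (L3)  txn=BusRd  M[L3]=40
step 7: P2: load  L0  ⟶  IISO  (L0)  txn=BusRd  M[L0]=85
step 8: P3: load  L0  ⟶  IISO  (L0)  txn=∅  M[L0]=85
step 9: P1: store L0 := 10  ⟶  IMII  (L0)  txn=BusRdX+Flush  M[L0]=73
step 10: P3: load  L0  ⟶  IOIS  (L0)  txn=BusRd  M[L0]=73
step 11: P2: store L1 := 50  ⟶  IIMI  (L1)  txn=∅  M[L1]=60
step 12: P2: store L0 := 21  ⟶  IIMI  (L0)  txn=BusRdX+Flush  M[L0]=10
step 13: P3: store L0 := 94  ⟶  IIIM  (L0)  txn=BusRdX+Flush  M[L0]=21
step 14: P0: store L0 := 76  ⟶  MIII  (L0)  txn=BusRdX+Flush  M[L0]=94
step 15: P2: load  L2  ⟶  IIEI  (L2)  txn=BusRd  M[L2]=0
step 16: P0: load  L0  ⟶  MIII  (L0)  txn=∅  M[L0]=94
step 17: P3: store L1 := 14  ⟶  IIIM  (L1)  txn=BusRdX+Flush  M[L1]=50
step 18: P1: store L1 := 17  ⟶  IMII  (L1)  txn=BusRdX+Flush  M[L1]=14
step 19: P3: store L1 := 32  ⟶  IIIM  (L1)  txn=BusRdX+Flush  M[L1]=17
step 20: P3: load  L3  ⟶  ISIS  (L3)  txn=∅  M[L3]=40
step 21: P3: load  L1  ⟶  IIIM  (L1)  txn=∅  M[L1]=17
step 22: P2: store L0 := 83  ⟶  IIMI  (L0)  txn=BusRdX+Flush  M[L0]=76
step 23: P0: load  L0  ⟶  SIOI  (L0)  txn=BusRd  M[L0]=76
step 24: P1: store L2 := 6  ⟶  IMII  (L2)  txn=BusRdX  M[L2]=0
step 25: P3: load  L2  ⟶  IOIS  (L2)  txn=BusRd  M[L2]=0

bus = BusRdX,Flush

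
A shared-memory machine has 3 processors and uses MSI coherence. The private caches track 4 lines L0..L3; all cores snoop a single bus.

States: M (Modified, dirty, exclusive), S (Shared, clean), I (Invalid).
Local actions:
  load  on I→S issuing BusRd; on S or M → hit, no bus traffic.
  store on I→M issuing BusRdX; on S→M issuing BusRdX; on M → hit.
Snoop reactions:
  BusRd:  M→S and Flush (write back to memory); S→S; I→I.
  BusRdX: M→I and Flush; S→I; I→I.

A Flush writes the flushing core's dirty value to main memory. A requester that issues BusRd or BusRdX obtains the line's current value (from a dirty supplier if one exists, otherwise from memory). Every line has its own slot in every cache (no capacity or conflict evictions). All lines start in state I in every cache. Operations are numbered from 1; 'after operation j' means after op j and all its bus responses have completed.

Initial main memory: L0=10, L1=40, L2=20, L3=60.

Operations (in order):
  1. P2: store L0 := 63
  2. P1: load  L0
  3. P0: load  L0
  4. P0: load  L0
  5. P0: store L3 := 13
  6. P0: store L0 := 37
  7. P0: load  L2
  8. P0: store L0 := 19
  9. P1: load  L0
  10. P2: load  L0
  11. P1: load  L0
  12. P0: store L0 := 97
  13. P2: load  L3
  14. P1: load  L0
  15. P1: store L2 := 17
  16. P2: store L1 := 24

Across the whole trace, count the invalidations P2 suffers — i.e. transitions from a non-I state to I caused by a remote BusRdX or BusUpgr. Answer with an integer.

invalidations = 2

1. P2: store L0 := 63  bus=[BusRdX]  L0: P0=I P1=I P2=M  mem[L0]=10
2. P1: load  L0  bus=[BusRd,Flush]  L0: P0=I P1=S P2=S  mem[L0]=63
3. P0: load  L0  bus=[BusRd]  L0: P0=S P1=S P2=S  mem[L0]=63
4. P0: load  L0  bus=[-]  L0: P0=S P1=S P2=S  mem[L0]=63
5. P0: store L3 := 13  bus=[BusRdX]  L3: P0=M P1=I P2=I  mem[L3]=60
6. P0: store L0 := 37  bus=[BusRdX]  L0: P0=M P1=I P2=I  mem[L0]=63
7. P0: load  L2  bus=[BusRd]  L2: P0=S P1=I P2=I  mem[L2]=20
8. P0: store L0 := 19  bus=[-]  L0: P0=M P1=I P2=I  mem[L0]=63
9. P1: load  L0  bus=[BusRd,Flush]  L0: P0=S P1=S P2=I  mem[L0]=19
10. P2: load  L0  bus=[BusRd]  L0: P0=S P1=S P2=S  mem[L0]=19
11. P1: load  L0  bus=[-]  L0: P0=S P1=S P2=S  mem[L0]=19
12. P0: store L0 := 97  bus=[BusRdX]  L0: P0=M P1=I P2=I  mem[L0]=19
13. P2: load  L3  bus=[BusRd,Flush]  L3: P0=S P1=I P2=S  mem[L3]=13
14. P1: load  L0  bus=[BusRd,Flush]  L0: P0=S P1=S P2=I  mem[L0]=97
15. P1: store L2 := 17  bus=[BusRdX]  L2: P0=I P1=M P2=I  mem[L2]=20
16. P2: store L1 := 24  bus=[BusRdX]  L1: P0=I P1=I P2=M  mem[L1]=40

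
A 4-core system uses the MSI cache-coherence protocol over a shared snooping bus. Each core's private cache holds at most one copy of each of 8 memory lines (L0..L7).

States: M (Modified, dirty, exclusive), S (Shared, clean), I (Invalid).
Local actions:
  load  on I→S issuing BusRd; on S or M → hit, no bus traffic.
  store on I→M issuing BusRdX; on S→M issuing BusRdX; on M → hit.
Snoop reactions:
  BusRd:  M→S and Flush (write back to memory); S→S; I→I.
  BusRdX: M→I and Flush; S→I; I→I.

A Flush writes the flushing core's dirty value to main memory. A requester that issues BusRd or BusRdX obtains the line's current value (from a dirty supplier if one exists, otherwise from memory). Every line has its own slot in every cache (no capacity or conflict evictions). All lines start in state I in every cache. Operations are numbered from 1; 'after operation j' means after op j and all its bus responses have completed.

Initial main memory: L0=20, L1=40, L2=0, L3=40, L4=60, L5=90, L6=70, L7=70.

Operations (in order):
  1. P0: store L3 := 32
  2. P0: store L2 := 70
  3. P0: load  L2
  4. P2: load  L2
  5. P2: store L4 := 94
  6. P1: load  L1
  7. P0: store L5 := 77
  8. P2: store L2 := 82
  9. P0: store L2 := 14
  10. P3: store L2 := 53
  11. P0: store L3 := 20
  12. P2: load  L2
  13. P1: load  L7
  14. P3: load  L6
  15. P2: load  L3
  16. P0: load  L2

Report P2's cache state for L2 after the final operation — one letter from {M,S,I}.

[1] P0: store L3 := 32 | P0:M(32), P1:I, P2:I, P3:I | bus: BusRdX
[2] P0: store L2 := 70 | P0:M(70), P1:I, P2:I, P3:I | bus: BusRdX
[3] P0: load  L2 | P0:M(70), P1:I, P2:I, P3:I | bus: none
[4] P2: load  L2 | P0:S(70), P1:I, P2:S(70), P3:I | bus: BusRd,Flush
[5] P2: store L4 := 94 | P0:I, P1:I, P2:M(94), P3:I | bus: BusRdX
[6] P1: load  L1 | P0:I, P1:S(40), P2:I, P3:I | bus: BusRd
[7] P0: store L5 := 77 | P0:M(77), P1:I, P2:I, P3:I | bus: BusRdX
[8] P2: store L2 := 82 | P0:I, P1:I, P2:M(82), P3:I | bus: BusRdX
[9] P0: store L2 := 14 | P0:M(14), P1:I, P2:I, P3:I | bus: BusRdX,Flush
[10] P3: store L2 := 53 | P0:I, P1:I, P2:I, P3:M(53) | bus: BusRdX,Flush
[11] P0: store L3 := 20 | P0:M(20), P1:I, P2:I, P3:I | bus: none
[12] P2: load  L2 | P0:I, P1:I, P2:S(53), P3:S(53) | bus: BusRd,Flush
[13] P1: load  L7 | P0:I, P1:S(70), P2:I, P3:I | bus: BusRd
[14] P3: load  L6 | P0:I, P1:I, P2:I, P3:S(70) | bus: BusRd
[15] P2: load  L3 | P0:S(20), P1:I, P2:S(20), P3:I | bus: BusRd,Flush
[16] P0: load  L2 | P0:S(53), P1:I, P2:S(53), P3:S(53) | bus: BusRd

state = S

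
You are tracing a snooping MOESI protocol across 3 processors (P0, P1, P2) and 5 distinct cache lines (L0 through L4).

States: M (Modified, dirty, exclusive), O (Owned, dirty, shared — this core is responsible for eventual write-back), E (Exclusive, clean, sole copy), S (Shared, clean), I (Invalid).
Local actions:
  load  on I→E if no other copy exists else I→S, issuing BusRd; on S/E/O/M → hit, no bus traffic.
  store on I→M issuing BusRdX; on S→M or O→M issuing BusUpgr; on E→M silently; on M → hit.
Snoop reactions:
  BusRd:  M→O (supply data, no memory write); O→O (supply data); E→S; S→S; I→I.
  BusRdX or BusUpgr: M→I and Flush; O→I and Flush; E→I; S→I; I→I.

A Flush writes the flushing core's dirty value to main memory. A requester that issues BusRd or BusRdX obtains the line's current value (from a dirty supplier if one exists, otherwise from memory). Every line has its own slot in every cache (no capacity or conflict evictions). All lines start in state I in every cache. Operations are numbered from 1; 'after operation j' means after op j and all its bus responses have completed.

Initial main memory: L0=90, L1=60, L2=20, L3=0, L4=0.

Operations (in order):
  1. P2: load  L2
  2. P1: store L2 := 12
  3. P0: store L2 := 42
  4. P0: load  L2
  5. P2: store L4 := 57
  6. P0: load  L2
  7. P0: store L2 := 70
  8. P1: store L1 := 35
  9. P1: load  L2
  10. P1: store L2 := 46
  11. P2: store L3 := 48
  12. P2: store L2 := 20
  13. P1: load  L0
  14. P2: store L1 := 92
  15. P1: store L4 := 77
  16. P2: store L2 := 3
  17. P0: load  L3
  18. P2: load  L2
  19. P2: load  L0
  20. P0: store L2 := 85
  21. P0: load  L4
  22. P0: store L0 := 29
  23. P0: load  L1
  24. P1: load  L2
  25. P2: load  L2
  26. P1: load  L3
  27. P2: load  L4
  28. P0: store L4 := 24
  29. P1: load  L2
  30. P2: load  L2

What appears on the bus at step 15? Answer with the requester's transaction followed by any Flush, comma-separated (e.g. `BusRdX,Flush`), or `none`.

[1] P2: load  L2 | P0:I, P1:I, P2:E(20) | bus: BusRd
[2] P1: store L2 := 12 | P0:I, P1:M(12), P2:I | bus: BusRdX
[3] P0: store L2 := 42 | P0:M(42), P1:I, P2:I | bus: BusRdX,Flush
[4] P0: load  L2 | P0:M(42), P1:I, P2:I | bus: none
[5] P2: store L4 := 57 | P0:I, P1:I, P2:M(57) | bus: BusRdX
[6] P0: load  L2 | P0:M(42), P1:I, P2:I | bus: none
[7] P0: store L2 := 70 | P0:M(70), P1:I, P2:I | bus: none
[8] P1: store L1 := 35 | P0:I, P1:M(35), P2:I | bus: BusRdX
[9] P1: load  L2 | P0:O(70), P1:S(70), P2:I | bus: BusRd
[10] P1: store L2 := 46 | P0:I, P1:M(46), P2:I | bus: BusUpgr,Flush
[11] P2: store L3 := 48 | P0:I, P1:I, P2:M(48) | bus: BusRdX
[12] P2: store L2 := 20 | P0:I, P1:I, P2:M(20) | bus: BusRdX,Flush
[13] P1: load  L0 | P0:I, P1:E(90), P2:I | bus: BusRd
[14] P2: store L1 := 92 | P0:I, P1:I, P2:M(92) | bus: BusRdX,Flush
[15] P1: store L4 := 77 | P0:I, P1:M(77), P2:I | bus: BusRdX,Flush
[16] P2: store L2 := 3 | P0:I, P1:I, P2:M(3) | bus: none
[17] P0: load  L3 | P0:S(48), P1:I, P2:O(48) | bus: BusRd
[18] P2: load  L2 | P0:I, P1:I, P2:M(3) | bus: none
[19] P2: load  L0 | P0:I, P1:S(90), P2:S(90) | bus: BusRd
[20] P0: store L2 := 85 | P0:M(85), P1:I, P2:I | bus: BusRdX,Flush
[21] P0: load  L4 | P0:S(77), P1:O(77), P2:I | bus: BusRd
[22] P0: store L0 := 29 | P0:M(29), P1:I, P2:I | bus: BusRdX
[23] P0: load  L1 | P0:S(92), P1:I, P2:O(92) | bus: BusRd
[24] P1: load  L2 | P0:O(85), P1:S(85), P2:I | bus: BusRd
[25] P2: load  L2 | P0:O(85), P1:S(85), P2:S(85) | bus: BusRd
[26] P1: load  L3 | P0:S(48), P1:S(48), P2:O(48) | bus: BusRd
[27] P2: load  L4 | P0:S(77), P1:O(77), P2:S(77) | bus: BusRd
[28] P0: store L4 := 24 | P0:M(24), P1:I, P2:I | bus: BusUpgr,Flush
[29] P1: load  L2 | P0:O(85), P1:S(85), P2:S(85) | bus: none
[30] P2: load  L2 | P0:O(85), P1:S(85), P2:S(85) | bus: none

bus = BusRdX,Flush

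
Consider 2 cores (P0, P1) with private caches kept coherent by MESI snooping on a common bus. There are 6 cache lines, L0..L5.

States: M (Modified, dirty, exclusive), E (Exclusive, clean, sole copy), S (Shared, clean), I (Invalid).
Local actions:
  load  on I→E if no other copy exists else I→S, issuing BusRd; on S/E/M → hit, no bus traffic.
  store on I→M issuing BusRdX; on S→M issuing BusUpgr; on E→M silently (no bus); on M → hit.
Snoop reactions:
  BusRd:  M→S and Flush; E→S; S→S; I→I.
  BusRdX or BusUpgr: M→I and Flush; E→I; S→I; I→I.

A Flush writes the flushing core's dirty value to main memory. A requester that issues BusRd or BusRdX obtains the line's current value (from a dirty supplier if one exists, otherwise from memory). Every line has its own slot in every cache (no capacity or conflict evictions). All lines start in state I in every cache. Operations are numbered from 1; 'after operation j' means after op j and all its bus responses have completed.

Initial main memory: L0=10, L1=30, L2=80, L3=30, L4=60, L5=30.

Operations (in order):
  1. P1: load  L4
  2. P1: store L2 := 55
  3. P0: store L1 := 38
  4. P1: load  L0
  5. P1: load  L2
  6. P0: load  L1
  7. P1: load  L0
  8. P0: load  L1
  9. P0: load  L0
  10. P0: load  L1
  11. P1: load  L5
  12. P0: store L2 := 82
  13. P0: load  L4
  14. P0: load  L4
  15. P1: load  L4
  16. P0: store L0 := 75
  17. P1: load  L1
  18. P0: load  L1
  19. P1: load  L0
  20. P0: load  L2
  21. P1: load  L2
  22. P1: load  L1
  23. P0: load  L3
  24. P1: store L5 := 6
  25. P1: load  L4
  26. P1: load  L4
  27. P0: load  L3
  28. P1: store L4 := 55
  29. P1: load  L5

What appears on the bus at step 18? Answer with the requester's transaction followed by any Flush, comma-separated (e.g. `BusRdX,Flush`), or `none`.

step 1: P1: load  L4  ⟶  IE  (L4)  txn=BusRd  M[L4]=60
step 2: P1: store L2 := 55  ⟶  IM  (L2)  txn=BusRdX  M[L2]=80
step 3: P0: store L1 := 38  ⟶  MI  (L1)  txn=BusRdX  M[L1]=30
step 4: P1: load  L0  ⟶  IE  (L0)  txn=BusRd  M[L0]=10
step 5: P1: load  L2  ⟶  IM  (L2)  txn=∅  M[L2]=80
step 6: P0: load  L1  ⟶  MI  (L1)  txn=∅  M[L1]=30
step 7: P1: load  L0  ⟶  IE  (L0)  txn=∅  M[L0]=10
step 8: P0: load  L1  ⟶  MI  (L1)  txn=∅  M[L1]=30
step 9: P0: load  L0  ⟶  SS  (L0)  txn=BusRd  M[L0]=10
step 10: P0: load  L1  ⟶  MI  (L1)  txn=∅  M[L1]=30
step 11: P1: load  L5  ⟶  IE  (L5)  txn=BusRd  M[L5]=30
step 12: P0: store L2 := 82  ⟶  MI  (L2)  txn=BusRdX+Flush  M[L2]=55
step 13: P0: load  L4  ⟶  SS  (L4)  txn=BusRd  M[L4]=60
step 14: P0: load  L4  ⟶  SS  (L4)  txn=∅  M[L4]=60
step 15: P1: load  L4  ⟶  SS  (L4)  txn=∅  M[L4]=60
step 16: P0: store L0 := 75  ⟶  MI  (L0)  txn=BusUpgr  M[L0]=10
step 17: P1: load  L1  ⟶  SS  (L1)  txn=BusRd+Flush  M[L1]=38
step 18: P0: load  L1  ⟶  SS  (L1)  txn=∅  M[L1]=38
step 19: P1: load  L0  ⟶  SS  (L0)  txn=BusRd+Flush  M[L0]=75
step 20: P0: load  L2  ⟶  MI  (L2)  txn=∅  M[L2]=55
step 21: P1: load  L2  ⟶  SS  (L2)  txn=BusRd+Flush  M[L2]=82
step 22: P1: load  L1  ⟶  SS  (L1)  txn=∅  M[L1]=38
step 23: P0: load  L3  ⟶  EI  (L3)  txn=BusRd  M[L3]=30
step 24: P1: store L5 := 6  ⟶  IM  (L5)  txn=∅  M[L5]=30
step 25: P1: load  L4  ⟶  SS  (L4)  txn=∅  M[L4]=60
step 26: P1: load  L4  ⟶  SS  (L4)  txn=∅  M[L4]=60
step 27: P0: load  L3  ⟶  EI  (L3)  txn=∅  M[L3]=30
step 28: P1: store L4 := 55  ⟶  IM  (L4)  txn=BusUpgr  M[L4]=60
step 29: P1: load  L5  ⟶  IM  (L5)  txn=∅  M[L5]=30

bus = none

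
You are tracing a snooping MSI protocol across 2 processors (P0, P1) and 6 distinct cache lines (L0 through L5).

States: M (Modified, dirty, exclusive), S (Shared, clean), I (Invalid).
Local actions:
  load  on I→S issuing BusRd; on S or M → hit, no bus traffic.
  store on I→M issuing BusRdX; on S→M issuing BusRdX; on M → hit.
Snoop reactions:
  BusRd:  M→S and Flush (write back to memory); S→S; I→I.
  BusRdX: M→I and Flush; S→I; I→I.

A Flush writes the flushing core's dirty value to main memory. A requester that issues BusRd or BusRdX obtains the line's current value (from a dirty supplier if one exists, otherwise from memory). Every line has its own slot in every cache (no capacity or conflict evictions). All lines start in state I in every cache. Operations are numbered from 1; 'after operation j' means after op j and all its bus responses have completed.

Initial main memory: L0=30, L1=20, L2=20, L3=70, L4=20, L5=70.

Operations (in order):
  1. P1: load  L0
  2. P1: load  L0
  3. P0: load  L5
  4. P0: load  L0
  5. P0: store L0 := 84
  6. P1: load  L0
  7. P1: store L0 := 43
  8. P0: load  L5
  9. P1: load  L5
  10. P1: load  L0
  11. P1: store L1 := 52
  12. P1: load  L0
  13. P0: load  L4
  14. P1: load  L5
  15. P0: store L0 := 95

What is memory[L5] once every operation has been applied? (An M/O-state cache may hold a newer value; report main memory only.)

memory[L5] = 70

  op1 P1: load  L0 → I/S on L0; bus BusRd; mem=30
  op2 P1: load  L0 → I/S on L0; bus (none); mem=30
  op3 P0: load  L5 → S/I on L5; bus BusRd; mem=70
  op4 P0: load  L0 → S/S on L0; bus BusRd; mem=30
  op5 P0: store L0 := 84 → M/I on L0; bus BusRdX; mem=30
  op6 P1: load  L0 → S/S on L0; bus BusRd Flush; mem=84
  op7 P1: store L0 := 43 → I/M on L0; bus BusRdX; mem=84
  op8 P0: load  L5 → S/I on L5; bus (none); mem=70
  op9 P1: load  L5 → S/S on L5; bus BusRd; mem=70
  op10 P1: load  L0 → I/M on L0; bus (none); mem=84
  op11 P1: store L1 := 52 → I/M on L1; bus BusRdX; mem=20
  op12 P1: load  L0 → I/M on L0; bus (none); mem=84
  op13 P0: load  L4 → S/I on L4; bus BusRd; mem=20
  op14 P1: load  L5 → S/S on L5; bus (none); mem=70
  op15 P0: store L0 := 95 → M/I on L0; bus BusRdX Flush; mem=43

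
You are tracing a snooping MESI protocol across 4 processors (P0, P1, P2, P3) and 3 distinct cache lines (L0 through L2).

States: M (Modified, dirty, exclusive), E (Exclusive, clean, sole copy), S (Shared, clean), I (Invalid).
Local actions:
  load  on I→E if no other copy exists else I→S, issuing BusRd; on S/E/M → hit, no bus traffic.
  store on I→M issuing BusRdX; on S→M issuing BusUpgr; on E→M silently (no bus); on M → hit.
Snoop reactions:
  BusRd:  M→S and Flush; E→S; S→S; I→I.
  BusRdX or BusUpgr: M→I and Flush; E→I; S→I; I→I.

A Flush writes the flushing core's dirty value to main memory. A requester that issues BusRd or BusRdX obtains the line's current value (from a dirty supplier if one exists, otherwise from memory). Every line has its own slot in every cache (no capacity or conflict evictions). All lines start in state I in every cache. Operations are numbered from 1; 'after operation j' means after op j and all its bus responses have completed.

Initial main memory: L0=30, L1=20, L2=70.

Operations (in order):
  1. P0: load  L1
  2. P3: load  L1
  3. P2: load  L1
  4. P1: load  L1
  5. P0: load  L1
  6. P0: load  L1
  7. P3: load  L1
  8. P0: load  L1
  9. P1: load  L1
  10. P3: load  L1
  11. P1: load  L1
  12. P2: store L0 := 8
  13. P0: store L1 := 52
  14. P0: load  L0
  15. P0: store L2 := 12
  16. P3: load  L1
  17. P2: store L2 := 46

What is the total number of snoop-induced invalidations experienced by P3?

invalidations = 1

[1] P0: load  L1 | P0:E(20), P1:I, P2:I, P3:I | bus: BusRd
[2] P3: load  L1 | P0:S(20), P1:I, P2:I, P3:S(20) | bus: BusRd
[3] P2: load  L1 | P0:S(20), P1:I, P2:S(20), P3:S(20) | bus: BusRd
[4] P1: load  L1 | P0:S(20), P1:S(20), P2:S(20), P3:S(20) | bus: BusRd
[5] P0: load  L1 | P0:S(20), P1:S(20), P2:S(20), P3:S(20) | bus: none
[6] P0: load  L1 | P0:S(20), P1:S(20), P2:S(20), P3:S(20) | bus: none
[7] P3: load  L1 | P0:S(20), P1:S(20), P2:S(20), P3:S(20) | bus: none
[8] P0: load  L1 | P0:S(20), P1:S(20), P2:S(20), P3:S(20) | bus: none
[9] P1: load  L1 | P0:S(20), P1:S(20), P2:S(20), P3:S(20) | bus: none
[10] P3: load  L1 | P0:S(20), P1:S(20), P2:S(20), P3:S(20) | bus: none
[11] P1: load  L1 | P0:S(20), P1:S(20), P2:S(20), P3:S(20) | bus: none
[12] P2: store L0 := 8 | P0:I, P1:I, P2:M(8), P3:I | bus: BusRdX
[13] P0: store L1 := 52 | P0:M(52), P1:I, P2:I, P3:I | bus: BusUpgr
[14] P0: load  L0 | P0:S(8), P1:I, P2:S(8), P3:I | bus: BusRd,Flush
[15] P0: store L2 := 12 | P0:M(12), P1:I, P2:I, P3:I | bus: BusRdX
[16] P3: load  L1 | P0:S(52), P1:I, P2:I, P3:S(52) | bus: BusRd,Flush
[17] P2: store L2 := 46 | P0:I, P1:I, P2:M(46), P3:I | bus: BusRdX,Flush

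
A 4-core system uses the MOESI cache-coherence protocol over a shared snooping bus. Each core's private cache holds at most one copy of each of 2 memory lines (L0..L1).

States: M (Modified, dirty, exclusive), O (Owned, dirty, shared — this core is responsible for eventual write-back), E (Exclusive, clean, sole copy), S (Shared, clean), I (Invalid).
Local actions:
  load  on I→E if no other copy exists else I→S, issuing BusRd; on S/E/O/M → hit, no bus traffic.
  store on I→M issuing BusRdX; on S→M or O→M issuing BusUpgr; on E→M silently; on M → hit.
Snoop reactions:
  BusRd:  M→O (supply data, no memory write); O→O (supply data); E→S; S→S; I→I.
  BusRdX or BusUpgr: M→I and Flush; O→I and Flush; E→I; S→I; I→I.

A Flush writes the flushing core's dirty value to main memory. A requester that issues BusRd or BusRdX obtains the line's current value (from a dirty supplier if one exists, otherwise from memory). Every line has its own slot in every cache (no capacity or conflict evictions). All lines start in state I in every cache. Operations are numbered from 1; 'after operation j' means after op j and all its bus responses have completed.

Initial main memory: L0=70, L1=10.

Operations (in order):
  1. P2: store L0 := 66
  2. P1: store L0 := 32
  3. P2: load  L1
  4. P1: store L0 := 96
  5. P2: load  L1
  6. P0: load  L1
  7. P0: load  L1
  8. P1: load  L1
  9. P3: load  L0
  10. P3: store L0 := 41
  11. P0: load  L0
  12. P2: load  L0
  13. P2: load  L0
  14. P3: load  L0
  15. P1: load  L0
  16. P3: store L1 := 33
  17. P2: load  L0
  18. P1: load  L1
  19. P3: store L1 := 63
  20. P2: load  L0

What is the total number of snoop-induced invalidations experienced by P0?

[1] P2: store L0 := 66 | P0:I, P1:I, P2:M(66), P3:I | bus: BusRdX
[2] P1: store L0 := 32 | P0:I, P1:M(32), P2:I, P3:I | bus: BusRdX,Flush
[3] P2: load  L1 | P0:I, P1:I, P2:E(10), P3:I | bus: BusRd
[4] P1: store L0 := 96 | P0:I, P1:M(96), P2:I, P3:I | bus: none
[5] P2: load  L1 | P0:I, P1:I, P2:E(10), P3:I | bus: none
[6] P0: load  L1 | P0:S(10), P1:I, P2:S(10), P3:I | bus: BusRd
[7] P0: load  L1 | P0:S(10), P1:I, P2:S(10), P3:I | bus: none
[8] P1: load  L1 | P0:S(10), P1:S(10), P2:S(10), P3:I | bus: BusRd
[9] P3: load  L0 | P0:I, P1:O(96), P2:I, P3:S(96) | bus: BusRd
[10] P3: store L0 := 41 | P0:I, P1:I, P2:I, P3:M(41) | bus: BusUpgr,Flush
[11] P0: load  L0 | P0:S(41), P1:I, P2:I, P3:O(41) | bus: BusRd
[12] P2: load  L0 | P0:S(41), P1:I, P2:S(41), P3:O(41) | bus: BusRd
[13] P2: load  L0 | P0:S(41), P1:I, P2:S(41), P3:O(41) | bus: none
[14] P3: load  L0 | P0:S(41), P1:I, P2:S(41), P3:O(41) | bus: none
[15] P1: load  L0 | P0:S(41), P1:S(41), P2:S(41), P3:O(41) | bus: BusRd
[16] P3: store L1 := 33 | P0:I, P1:I, P2:I, P3:M(33) | bus: BusRdX
[17] P2: load  L0 | P0:S(41), P1:S(41), P2:S(41), P3:O(41) | bus: none
[18] P1: load  L1 | P0:I, P1:S(33), P2:I, P3:O(33) | bus: BusRd
[19] P3: store L1 := 63 | P0:I, P1:I, P2:I, P3:M(63) | bus: BusUpgr
[20] P2: load  L0 | P0:S(41), P1:S(41), P2:S(41), P3:O(41) | bus: none

invalidations = 1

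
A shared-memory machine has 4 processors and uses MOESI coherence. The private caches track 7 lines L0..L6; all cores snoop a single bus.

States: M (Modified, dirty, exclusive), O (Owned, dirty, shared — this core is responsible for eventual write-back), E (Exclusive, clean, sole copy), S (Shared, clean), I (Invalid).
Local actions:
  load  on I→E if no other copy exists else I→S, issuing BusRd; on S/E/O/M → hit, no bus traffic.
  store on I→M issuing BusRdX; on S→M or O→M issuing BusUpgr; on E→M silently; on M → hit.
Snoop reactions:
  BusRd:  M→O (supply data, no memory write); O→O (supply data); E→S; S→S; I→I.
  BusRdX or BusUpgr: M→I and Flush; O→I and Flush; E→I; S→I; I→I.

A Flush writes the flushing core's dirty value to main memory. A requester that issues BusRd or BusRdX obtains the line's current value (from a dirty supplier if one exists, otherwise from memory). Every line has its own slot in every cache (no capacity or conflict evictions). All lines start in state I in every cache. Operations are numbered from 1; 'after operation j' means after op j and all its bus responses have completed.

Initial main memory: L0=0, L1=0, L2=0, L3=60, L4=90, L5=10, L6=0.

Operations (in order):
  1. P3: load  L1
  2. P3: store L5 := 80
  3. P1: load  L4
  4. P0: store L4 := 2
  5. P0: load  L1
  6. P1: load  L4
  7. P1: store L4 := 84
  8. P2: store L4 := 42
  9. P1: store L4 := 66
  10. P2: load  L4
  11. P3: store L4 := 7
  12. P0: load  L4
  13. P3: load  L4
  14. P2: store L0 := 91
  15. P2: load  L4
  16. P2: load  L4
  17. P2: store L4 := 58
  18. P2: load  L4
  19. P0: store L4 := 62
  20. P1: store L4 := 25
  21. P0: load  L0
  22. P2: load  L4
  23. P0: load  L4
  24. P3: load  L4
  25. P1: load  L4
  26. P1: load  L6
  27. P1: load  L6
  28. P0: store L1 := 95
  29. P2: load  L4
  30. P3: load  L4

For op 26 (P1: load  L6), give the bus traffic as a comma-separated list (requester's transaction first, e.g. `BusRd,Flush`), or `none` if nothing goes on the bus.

  op1 P3: load  L1 → I/I/I/E on L1; bus BusRd; mem=0
  op2 P3: store L5 := 80 → I/I/I/M on L5; bus BusRdX; mem=10
  op3 P1: load  L4 → I/E/I/I on L4; bus BusRd; mem=90
  op4 P0: store L4 := 2 → M/I/I/I on L4; bus BusRdX; mem=90
  op5 P0: load  L1 → S/I/I/S on L1; bus BusRd; mem=0
  op6 P1: load  L4 → O/S/I/I on L4; bus BusRd; mem=90
  op7 P1: store L4 := 84 → I/M/I/I on L4; bus BusUpgr Flush; mem=2
  op8 P2: store L4 := 42 → I/I/M/I on L4; bus BusRdX Flush; mem=84
  op9 P1: store L4 := 66 → I/M/I/I on L4; bus BusRdX Flush; mem=42
  op10 P2: load  L4 → I/O/S/I on L4; bus BusRd; mem=42
  op11 P3: store L4 := 7 → I/I/I/M on L4; bus BusRdX Flush; mem=66
  op12 P0: load  L4 → S/I/I/O on L4; bus BusRd; mem=66
  op13 P3: load  L4 → S/I/I/O on L4; bus (none); mem=66
  op14 P2: store L0 := 91 → I/I/M/I on L0; bus BusRdX; mem=0
  op15 P2: load  L4 → S/I/S/O on L4; bus BusRd; mem=66
  op16 P2: load  L4 → S/I/S/O on L4; bus (none); mem=66
  op17 P2: store L4 := 58 → I/I/M/I on L4; bus BusUpgr Flush; mem=7
  op18 P2: load  L4 → I/I/M/I on L4; bus (none); mem=7
  op19 P0: store L4 := 62 → M/I/I/I on L4; bus BusRdX Flush; mem=58
  op20 P1: store L4 := 25 → I/M/I/I on L4; bus BusRdX Flush; mem=62
  op21 P0: load  L0 → S/I/O/I on L0; bus BusRd; mem=0
  op22 P2: load  L4 → I/O/S/I on L4; bus BusRd; mem=62
  op23 P0: load  L4 → S/O/S/I on L4; bus BusRd; mem=62
  op24 P3: load  L4 → S/O/S/S on L4; bus BusRd; mem=62
  op25 P1: load  L4 → S/O/S/S on L4; bus (none); mem=62
  op26 P1: load  L6 → I/E/I/I on L6; bus BusRd; mem=0
  op27 P1: load  L6 → I/E/I/I on L6; bus (none); mem=0
  op28 P0: store L1 := 95 → M/I/I/I on L1; bus BusUpgr; mem=0
  op29 P2: load  L4 → S/O/S/S on L4; bus (none); mem=62
  op30 P3: load  L4 → S/O/S/S on L4; bus (none); mem=62

bus = BusRd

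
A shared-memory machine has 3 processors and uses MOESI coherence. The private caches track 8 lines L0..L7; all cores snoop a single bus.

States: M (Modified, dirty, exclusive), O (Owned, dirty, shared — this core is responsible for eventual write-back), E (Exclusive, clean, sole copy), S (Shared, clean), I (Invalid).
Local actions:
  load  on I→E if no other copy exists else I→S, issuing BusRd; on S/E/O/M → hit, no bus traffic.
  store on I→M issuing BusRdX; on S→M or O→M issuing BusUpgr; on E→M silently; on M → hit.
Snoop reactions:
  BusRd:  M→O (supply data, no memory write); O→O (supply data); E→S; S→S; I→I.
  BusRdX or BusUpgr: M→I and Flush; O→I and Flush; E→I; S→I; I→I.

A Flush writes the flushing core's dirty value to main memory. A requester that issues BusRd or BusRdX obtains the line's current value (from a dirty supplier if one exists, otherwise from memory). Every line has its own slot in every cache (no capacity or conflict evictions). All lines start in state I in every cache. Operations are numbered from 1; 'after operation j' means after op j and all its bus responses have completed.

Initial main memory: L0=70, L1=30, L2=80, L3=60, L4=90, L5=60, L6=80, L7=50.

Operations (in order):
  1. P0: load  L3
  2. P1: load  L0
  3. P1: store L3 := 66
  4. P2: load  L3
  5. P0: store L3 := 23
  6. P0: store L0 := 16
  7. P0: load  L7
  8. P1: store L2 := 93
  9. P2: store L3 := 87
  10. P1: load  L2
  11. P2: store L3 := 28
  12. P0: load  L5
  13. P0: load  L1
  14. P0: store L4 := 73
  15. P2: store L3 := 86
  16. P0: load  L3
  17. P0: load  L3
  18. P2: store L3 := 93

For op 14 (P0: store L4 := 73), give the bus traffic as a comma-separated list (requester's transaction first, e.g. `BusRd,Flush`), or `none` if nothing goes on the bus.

bus = BusRdX

1. P0: load  L3  bus=[BusRd]  L3: P0=E P1=I P2=I  mem[L3]=60
2. P1: load  L0  bus=[BusRd]  L0: P0=I P1=E P2=I  mem[L0]=70
3. P1: store L3 := 66  bus=[BusRdX]  L3: P0=I P1=M P2=I  mem[L3]=60
4. P2: load  L3  bus=[BusRd]  L3: P0=I P1=O P2=S  mem[L3]=60
5. P0: store L3 := 23  bus=[BusRdX,Flush]  L3: P0=M P1=I P2=I  mem[L3]=66
6. P0: store L0 := 16  bus=[BusRdX]  L0: P0=M P1=I P2=I  mem[L0]=70
7. P0: load  L7  bus=[BusRd]  L7: P0=E P1=I P2=I  mem[L7]=50
8. P1: store L2 := 93  bus=[BusRdX]  L2: P0=I P1=M P2=I  mem[L2]=80
9. P2: store L3 := 87  bus=[BusRdX,Flush]  L3: P0=I P1=I P2=M  mem[L3]=23
10. P1: load  L2  bus=[-]  L2: P0=I P1=M P2=I  mem[L2]=80
11. P2: store L3 := 28  bus=[-]  L3: P0=I P1=I P2=M  mem[L3]=23
12. P0: load  L5  bus=[BusRd]  L5: P0=E P1=I P2=I  mem[L5]=60
13. P0: load  L1  bus=[BusRd]  L1: P0=E P1=I P2=I  mem[L1]=30
14. P0: store L4 := 73  bus=[BusRdX]  L4: P0=M P1=I P2=I  mem[L4]=90
15. P2: store L3 := 86  bus=[-]  L3: P0=I P1=I P2=M  mem[L3]=23
16. P0: load  L3  bus=[BusRd]  L3: P0=S P1=I P2=O  mem[L3]=23
17. P0: load  L3  bus=[-]  L3: P0=S P1=I P2=O  mem[L3]=23
18. P2: store L3 := 93  bus=[BusUpgr]  L3: P0=I P1=I P2=M  mem[L3]=23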